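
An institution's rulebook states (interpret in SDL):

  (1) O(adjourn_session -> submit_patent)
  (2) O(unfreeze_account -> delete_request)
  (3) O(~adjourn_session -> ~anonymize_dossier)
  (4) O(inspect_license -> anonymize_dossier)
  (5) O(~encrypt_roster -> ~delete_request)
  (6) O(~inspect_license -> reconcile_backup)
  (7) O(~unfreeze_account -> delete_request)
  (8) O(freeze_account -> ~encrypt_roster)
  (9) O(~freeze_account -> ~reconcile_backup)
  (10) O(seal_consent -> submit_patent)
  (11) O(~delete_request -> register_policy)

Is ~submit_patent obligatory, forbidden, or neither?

Forbidden

Premises 2 and 7 are O(unfreeze_account -> delete_request) and O(~unfreeze_account -> delete_request); every ideal world satisfies unfreeze_account or ~unfreeze_account, so in either case delete_request holds — hence O(delete_request).
The contrapositive of premise 5 (O(~encrypt_roster -> ~delete_request)) is O(delete_request -> encrypt_roster), and O(delete_request) is already established, so O(encrypt_roster).
Premise 8 is O(freeze_account -> ~encrypt_roster); contrapositively O(encrypt_roster -> ~freeze_account). Since O(encrypt_roster) holds, K gives O(~freeze_account).
Premise 9 is O(~freeze_account -> ~reconcile_backup); since O(~freeze_account), deontic closure gives O(~reconcile_backup).
Premise 6, O(~inspect_license -> reconcile_backup), contraposes to O(~reconcile_backup -> inspect_license); with O(~reconcile_backup) we get O(inspect_license).
From O(inspect_license) and premise 4, O(inspect_license -> anonymize_dossier), we obtain O(anonymize_dossier).
Premise 3, O(~adjourn_session -> ~anonymize_dossier), contraposes to O(anonymize_dossier -> adjourn_session); with O(anonymize_dossier) we get O(adjourn_session).
Applying K to premise 1 (O(adjourn_session -> submit_patent)) and O(adjourn_session) yields O(submit_patent).
Premises 10, 11 do not contribute to this derivation.
Thus O(submit_patent), which is F(~submit_patent): ~submit_patent is forbidden.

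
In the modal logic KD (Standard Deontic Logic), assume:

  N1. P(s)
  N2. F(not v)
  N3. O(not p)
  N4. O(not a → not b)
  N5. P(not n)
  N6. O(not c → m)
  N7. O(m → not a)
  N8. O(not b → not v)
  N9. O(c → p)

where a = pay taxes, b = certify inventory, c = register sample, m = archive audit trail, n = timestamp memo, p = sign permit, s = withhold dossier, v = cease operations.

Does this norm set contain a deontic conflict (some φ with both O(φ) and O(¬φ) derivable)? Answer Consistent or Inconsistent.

Inconsistent

F(not v) at premise 2 means O(v).
Premise 8, O(not b → not v), contraposes to O(v → b); with O(v) we get O(b).
The contrapositive of premise 4 (O(not a → not b)) is O(b → a), and O(b) is already established, so O(a).
Premise 7 is O(m → not a); contrapositively O(a → not m). Since O(a) holds, K gives O(not m).
Premise 6, O(not c → m), contraposes to O(not m → c); with O(not m) we get O(c).
Applying K to premise 9 (O(c → p)) and O(c) yields O(p).
Yet premise 3 states O(not p).
We now have both O(p) and O(not p) — p is simultaneously obligatory and forbidden, violating the D-axiom.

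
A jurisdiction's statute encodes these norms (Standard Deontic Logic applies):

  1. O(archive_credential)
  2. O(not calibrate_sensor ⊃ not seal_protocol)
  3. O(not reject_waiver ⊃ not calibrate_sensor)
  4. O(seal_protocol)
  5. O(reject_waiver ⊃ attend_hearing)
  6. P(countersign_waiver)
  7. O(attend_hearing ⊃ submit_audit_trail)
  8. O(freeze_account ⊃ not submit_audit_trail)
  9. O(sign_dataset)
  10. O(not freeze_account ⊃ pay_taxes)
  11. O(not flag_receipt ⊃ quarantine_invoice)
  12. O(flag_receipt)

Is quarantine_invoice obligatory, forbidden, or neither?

Neither

Premise 11 is O(not flag_receipt ⊃ quarantine_invoice), but O(not flag_receipt) is not derivable from the premises, so it does not yield O(quarantine_invoice).
No premise or chain of K-axiom applications forces O(quarantine_invoice), and none forces O(not quarantine_invoice). So quarantine_invoice is neither obligatory nor forbidden under these norms.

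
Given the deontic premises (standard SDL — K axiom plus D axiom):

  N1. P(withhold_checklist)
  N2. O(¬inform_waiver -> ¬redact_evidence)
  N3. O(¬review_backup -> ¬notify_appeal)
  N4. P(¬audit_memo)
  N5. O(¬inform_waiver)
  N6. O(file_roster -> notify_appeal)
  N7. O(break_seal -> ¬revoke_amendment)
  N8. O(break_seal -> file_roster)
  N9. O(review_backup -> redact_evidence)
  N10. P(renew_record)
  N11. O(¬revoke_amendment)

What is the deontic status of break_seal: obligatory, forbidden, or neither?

Premise 5 gives O(¬inform_waiver).
Premise 2 is O(¬inform_waiver -> ¬redact_evidence); since O(¬inform_waiver), deontic closure gives O(¬redact_evidence).
The contrapositive of premise 9 (O(review_backup -> redact_evidence)) is O(¬redact_evidence -> ¬review_backup), and O(¬redact_evidence) is already established, so O(¬review_backup).
Applying K to premise 3 (O(¬review_backup -> ¬notify_appeal)) and O(¬review_backup) yields O(¬notify_appeal).
The contrapositive of premise 6 (O(file_roster -> notify_appeal)) is O(¬notify_appeal -> ¬file_roster), and O(¬notify_appeal) is already established, so O(¬file_roster).
The contrapositive of premise 8 (O(break_seal -> file_roster)) is O(¬file_roster -> ¬break_seal), and O(¬file_roster) is already established, so O(¬break_seal).
Premises 1, 4, 7, 10, 11 do not contribute to this derivation.
Thus O(¬break_seal), which is F(break_seal): break_seal is forbidden.

Forbidden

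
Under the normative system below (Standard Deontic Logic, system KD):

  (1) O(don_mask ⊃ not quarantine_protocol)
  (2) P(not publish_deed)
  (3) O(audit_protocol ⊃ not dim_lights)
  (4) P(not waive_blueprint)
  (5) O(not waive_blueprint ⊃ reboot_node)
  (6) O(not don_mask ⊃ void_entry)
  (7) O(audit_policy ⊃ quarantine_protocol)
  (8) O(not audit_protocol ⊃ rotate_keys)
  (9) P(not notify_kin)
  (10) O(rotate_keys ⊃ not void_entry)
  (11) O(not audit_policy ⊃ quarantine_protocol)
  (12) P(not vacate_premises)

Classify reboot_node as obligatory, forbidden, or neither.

Neither

Premise 5 is O(not waive_blueprint ⊃ reboot_node), but O(not waive_blueprint) is not derivable from the premises (the permission P(not waive_blueprint) asserts only not O(waive_blueprint), not O(not waive_blueprint)), so it does not yield O(reboot_node).
No premise or chain of K-axiom applications forces O(reboot_node), and none forces O(not reboot_node). So reboot_node is neither obligatory nor forbidden under these norms.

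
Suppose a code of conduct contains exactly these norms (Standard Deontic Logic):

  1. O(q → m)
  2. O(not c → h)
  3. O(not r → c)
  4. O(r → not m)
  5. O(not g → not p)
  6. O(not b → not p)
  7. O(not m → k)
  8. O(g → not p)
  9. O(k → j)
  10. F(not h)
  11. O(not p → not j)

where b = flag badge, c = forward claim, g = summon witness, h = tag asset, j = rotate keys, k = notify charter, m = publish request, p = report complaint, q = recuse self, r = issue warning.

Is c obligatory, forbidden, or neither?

Premises 5 and 8 are O(not g → not p) and O(g → not p); every ideal world satisfies not g or g, so in either case not p holds — hence O(not p).
From O(not p) and premise 11, O(not p → not j), we obtain O(not j).
Premise 9 is O(k → j); contrapositively O(not j → not k). Since O(not j) holds, K gives O(not k).
Premise 7 is O(not m → k); contrapositively O(not k → m). Since O(not k) holds, K gives O(m).
Premise 4, O(r → not m), contraposes to O(m → not r); with O(m) we get O(not r).
Applying K to premise 3 (O(not r → c)) and O(not r) yields O(c).
Premises 1, 2, 6, 10 do not contribute to this derivation.
Hence c is obligatory.

Obligatory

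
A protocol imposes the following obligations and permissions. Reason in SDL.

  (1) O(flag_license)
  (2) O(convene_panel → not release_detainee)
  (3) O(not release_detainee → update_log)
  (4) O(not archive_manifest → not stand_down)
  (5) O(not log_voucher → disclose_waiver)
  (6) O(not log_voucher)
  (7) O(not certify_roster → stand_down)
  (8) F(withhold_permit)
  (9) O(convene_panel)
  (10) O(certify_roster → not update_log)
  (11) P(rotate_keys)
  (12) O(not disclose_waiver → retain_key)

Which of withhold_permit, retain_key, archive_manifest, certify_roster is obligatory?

Premise 9 states O(convene_panel) outright.
With premise 2, O(convene_panel → not release_detainee), the K-axiom yields O(not release_detainee).
Applying K to premise 3 (O(not release_detainee → update_log)) and O(not release_detainee) yields O(update_log).
The contrapositive of premise 10 (O(certify_roster → not update_log)) is O(update_log → not certify_roster), and O(update_log) is already established, so O(not certify_roster).
From O(not certify_roster) and premise 7, O(not certify_roster → stand_down), we obtain O(stand_down).
Premise 4, O(not archive_manifest → not stand_down), contraposes to O(stand_down → archive_manifest); with O(stand_down) we get O(archive_manifest).
So O(archive_manifest) holds — archive_manifest is obligatory. None of the other listed options is made obligatory by any chain of premises.

archive_manifest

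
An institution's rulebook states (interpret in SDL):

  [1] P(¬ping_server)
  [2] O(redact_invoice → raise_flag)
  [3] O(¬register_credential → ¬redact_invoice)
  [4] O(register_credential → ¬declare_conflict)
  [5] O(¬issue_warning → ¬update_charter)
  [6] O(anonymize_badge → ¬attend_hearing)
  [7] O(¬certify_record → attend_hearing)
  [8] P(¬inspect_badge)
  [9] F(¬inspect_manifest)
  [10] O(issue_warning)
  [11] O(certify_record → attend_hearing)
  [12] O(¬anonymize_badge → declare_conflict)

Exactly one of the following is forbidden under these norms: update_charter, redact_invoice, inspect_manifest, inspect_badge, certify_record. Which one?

Premises 11 and 7 cover both cases: O(certify_record → attend_hearing) and O(¬certify_record → attend_hearing). Since certify_record ∨ ¬certify_record is a tautology, O(attend_hearing) follows.
Premise 6, O(anonymize_badge → ¬attend_hearing), contraposes to O(attend_hearing → ¬anonymize_badge); with O(attend_hearing) we get O(¬anonymize_badge).
Premise 12 is O(¬anonymize_badge → declare_conflict); since O(¬anonymize_badge), deontic closure gives O(declare_conflict).
Premise 4, O(register_credential → ¬declare_conflict), contraposes to O(declare_conflict → ¬register_credential); with O(declare_conflict) we get O(¬register_credential).
Applying K to premise 3 (O(¬register_credential → ¬redact_invoice)) and O(¬register_credential) yields O(¬redact_invoice).
So O(¬redact_invoice) holds, i.e. redact_invoice is forbidden. None of the other listed options is forbidden under the premises.

redact_invoice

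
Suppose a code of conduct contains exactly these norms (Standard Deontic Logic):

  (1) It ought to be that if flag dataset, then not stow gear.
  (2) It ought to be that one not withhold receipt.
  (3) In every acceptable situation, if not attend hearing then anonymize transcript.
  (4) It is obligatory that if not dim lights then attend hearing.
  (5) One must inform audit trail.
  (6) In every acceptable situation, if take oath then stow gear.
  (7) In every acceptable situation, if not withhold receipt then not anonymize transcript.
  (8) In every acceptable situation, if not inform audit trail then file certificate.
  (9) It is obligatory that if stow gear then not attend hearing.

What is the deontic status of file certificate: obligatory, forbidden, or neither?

Premise 8 is O(¬inform_audit_trail → file_certificate), but O(¬inform_audit_trail) is not derivable from the premises, so it does not yield O(file_certificate).
No premise or chain of K-axiom applications forces O(file_certificate), and none forces O(¬file_certificate). So file_certificate is neither obligatory nor forbidden under these norms.

Neither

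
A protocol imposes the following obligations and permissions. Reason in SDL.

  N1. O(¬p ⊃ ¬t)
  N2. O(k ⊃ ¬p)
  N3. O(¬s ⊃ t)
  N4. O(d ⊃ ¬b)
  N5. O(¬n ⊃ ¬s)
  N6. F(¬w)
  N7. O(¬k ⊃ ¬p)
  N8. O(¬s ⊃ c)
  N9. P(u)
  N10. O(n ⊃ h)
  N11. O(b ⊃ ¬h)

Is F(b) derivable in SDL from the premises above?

Premises 2 and 7 cover both cases: O(k ⊃ ¬p) and O(¬k ⊃ ¬p). Since k ∨ ¬k is a tautology, O(¬p) follows.
Applying K to premise 1 (O(¬p ⊃ ¬t)) and O(¬p) yields O(¬t).
The contrapositive of premise 3 (O(¬s ⊃ t)) is O(¬t ⊃ s), and O(¬t) is already established, so O(s).
Premise 5, O(¬n ⊃ ¬s), contraposes to O(s ⊃ n); with O(s) we get O(n).
With premise 10, O(n ⊃ h), the K-axiom yields O(h).
The contrapositive of premise 11 (O(b ⊃ ¬h)) is O(h ⊃ ¬b), and O(h) is already established, so O(¬b).
Premises 4, 6, 8, 9 do not contribute to this derivation.
So O(¬b) holds, i.e. F(b). The claim follows.

Yes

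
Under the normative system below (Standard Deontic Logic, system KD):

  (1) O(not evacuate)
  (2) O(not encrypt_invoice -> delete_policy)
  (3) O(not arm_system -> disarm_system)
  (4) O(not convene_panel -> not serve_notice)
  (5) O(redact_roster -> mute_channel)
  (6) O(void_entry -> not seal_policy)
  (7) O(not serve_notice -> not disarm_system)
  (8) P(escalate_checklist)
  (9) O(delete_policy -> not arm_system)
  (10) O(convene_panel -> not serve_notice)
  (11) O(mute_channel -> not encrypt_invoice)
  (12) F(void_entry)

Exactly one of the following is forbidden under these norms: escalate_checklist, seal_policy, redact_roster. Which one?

redact_roster

Premises 10 and 4 are O(convene_panel -> not serve_notice) and O(not convene_panel -> not serve_notice); every ideal world satisfies convene_panel or not convene_panel, so in either case not serve_notice holds — hence O(not serve_notice).
With premise 7, O(not serve_notice -> not disarm_system), the K-axiom yields O(not disarm_system).
Premise 3 is O(not arm_system -> disarm_system); contrapositively O(not disarm_system -> arm_system). Since O(not disarm_system) holds, K gives O(arm_system).
The contrapositive of premise 9 (O(delete_policy -> not arm_system)) is O(arm_system -> not delete_policy), and O(arm_system) is already established, so O(not delete_policy).
Premise 2, O(not encrypt_invoice -> delete_policy), contraposes to O(not delete_policy -> encrypt_invoice); with O(not delete_policy) we get O(encrypt_invoice).
Premise 11, O(mute_channel -> not encrypt_invoice), contraposes to O(encrypt_invoice -> not mute_channel); with O(encrypt_invoice) we get O(not mute_channel).
Premise 5, O(redact_roster -> mute_channel), contraposes to O(not mute_channel -> not redact_roster); with O(not mute_channel) we get O(not redact_roster).
So O(not redact_roster) holds, i.e. redact_roster is forbidden. None of the other listed options is forbidden under the premises.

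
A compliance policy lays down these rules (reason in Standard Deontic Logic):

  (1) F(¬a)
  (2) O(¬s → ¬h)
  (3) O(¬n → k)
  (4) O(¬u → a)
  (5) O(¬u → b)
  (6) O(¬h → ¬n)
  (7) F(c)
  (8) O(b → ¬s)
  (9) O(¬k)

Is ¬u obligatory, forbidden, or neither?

From premise 9 we have O(¬k).
The contrapositive of premise 3 (O(¬n → k)) is O(¬k → n), and O(¬k) is already established, so O(n).
Premise 6 is O(¬h → ¬n); contrapositively O(n → h). Since O(n) holds, K gives O(h).
Premise 2 is O(¬s → ¬h); contrapositively O(h → s). Since O(h) holds, K gives O(s).
The contrapositive of premise 8 (O(b → ¬s)) is O(s → ¬b), and O(s) is already established, so O(¬b).
The contrapositive of premise 5 (O(¬u → b)) is O(¬b → u), and O(¬b) is already established, so O(u).
Premises 1, 4, 7 do not contribute to this derivation.
Thus O(u), which is F(¬u): ¬u is forbidden.

Forbidden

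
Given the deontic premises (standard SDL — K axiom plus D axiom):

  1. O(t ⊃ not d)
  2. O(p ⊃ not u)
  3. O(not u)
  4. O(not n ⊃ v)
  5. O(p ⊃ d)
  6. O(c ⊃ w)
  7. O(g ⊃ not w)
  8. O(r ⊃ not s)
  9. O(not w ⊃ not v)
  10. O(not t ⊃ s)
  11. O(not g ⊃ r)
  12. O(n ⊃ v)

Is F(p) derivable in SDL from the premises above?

Premises 12 and 4 cover both cases: O(n ⊃ v) and O(not n ⊃ v). Since n ∨ not n is a tautology, O(v) follows.
Premise 9 is O(not w ⊃ not v); contrapositively O(v ⊃ w). Since O(v) holds, K gives O(w).
Premise 7, O(g ⊃ not w), contraposes to O(w ⊃ not g); with O(w) we get O(not g).
With premise 11, O(not g ⊃ r), the K-axiom yields O(r).
Premise 8 is O(r ⊃ not s); since O(r), deontic closure gives O(not s).
The contrapositive of premise 10 (O(not t ⊃ s)) is O(not s ⊃ t), and O(not s) is already established, so O(t).
Applying K to premise 1 (O(t ⊃ not d)) and O(t) yields O(not d).
Premise 5, O(p ⊃ d), contraposes to O(not d ⊃ not p); with O(not d) we get O(not p).
Premises 2, 3, 6 do not contribute to this derivation.
So O(not p) holds, i.e. F(p). The claim follows.

Yes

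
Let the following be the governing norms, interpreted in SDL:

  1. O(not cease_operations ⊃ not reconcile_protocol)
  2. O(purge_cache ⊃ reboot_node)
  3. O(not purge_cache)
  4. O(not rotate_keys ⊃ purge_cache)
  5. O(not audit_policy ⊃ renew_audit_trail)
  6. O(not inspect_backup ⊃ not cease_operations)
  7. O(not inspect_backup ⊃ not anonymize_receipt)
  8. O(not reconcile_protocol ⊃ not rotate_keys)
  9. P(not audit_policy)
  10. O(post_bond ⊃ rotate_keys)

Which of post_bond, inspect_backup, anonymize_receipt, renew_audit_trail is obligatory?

inspect_backup

Premise 3 gives O(not purge_cache).
The contrapositive of premise 4 (O(not rotate_keys ⊃ purge_cache)) is O(not purge_cache ⊃ rotate_keys), and O(not purge_cache) is already established, so O(rotate_keys).
Premise 8 is O(not reconcile_protocol ⊃ not rotate_keys); contrapositively O(rotate_keys ⊃ reconcile_protocol). Since O(rotate_keys) holds, K gives O(reconcile_protocol).
Premise 1, O(not cease_operations ⊃ not reconcile_protocol), contraposes to O(reconcile_protocol ⊃ cease_operations); with O(reconcile_protocol) we get O(cease_operations).
The contrapositive of premise 6 (O(not inspect_backup ⊃ not cease_operations)) is O(cease_operations ⊃ inspect_backup), and O(cease_operations) is already established, so O(inspect_backup).
So O(inspect_backup) holds — inspect_backup is obligatory. None of the other listed options is made obligatory by any chain of premises.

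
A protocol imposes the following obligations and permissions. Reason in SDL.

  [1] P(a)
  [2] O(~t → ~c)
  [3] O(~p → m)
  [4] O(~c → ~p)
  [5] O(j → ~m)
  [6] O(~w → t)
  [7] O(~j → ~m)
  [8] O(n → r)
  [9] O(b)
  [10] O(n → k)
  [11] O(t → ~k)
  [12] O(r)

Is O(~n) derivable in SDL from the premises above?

Premises 7 and 5 cover both cases: O(~j → ~m) and O(j → ~m). Since ~j ∨ j is a tautology, O(~m) follows.
Premise 3, O(~p → m), contraposes to O(~m → p); with O(~m) we get O(p).
Premise 4 is O(~c → ~p); contrapositively O(p → c). Since O(p) holds, K gives O(c).
Premise 2, O(~t → ~c), contraposes to O(c → t); with O(c) we get O(t).
Premise 11 is O(t → ~k); since O(t), deontic closure gives O(~k).
Premise 10, O(n → k), contraposes to O(~k → ~n); with O(~k) we get O(~n).
Premises 1, 6, 8, 9, 12 do not contribute to this derivation.
So O(~n) follows.

Yes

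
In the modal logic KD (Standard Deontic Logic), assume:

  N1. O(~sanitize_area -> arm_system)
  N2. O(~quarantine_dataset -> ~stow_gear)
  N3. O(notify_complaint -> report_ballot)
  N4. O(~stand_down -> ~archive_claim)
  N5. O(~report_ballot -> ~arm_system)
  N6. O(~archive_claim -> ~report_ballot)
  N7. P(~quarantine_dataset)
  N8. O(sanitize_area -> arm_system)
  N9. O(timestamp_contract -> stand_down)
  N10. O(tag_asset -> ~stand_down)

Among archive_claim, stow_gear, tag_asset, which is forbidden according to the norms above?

Premises 8 and 1 are O(sanitize_area -> arm_system) and O(~sanitize_area -> arm_system); every ideal world satisfies sanitize_area or ~sanitize_area, so in either case arm_system holds — hence O(arm_system).
Premise 5, O(~report_ballot -> ~arm_system), contraposes to O(arm_system -> report_ballot); with O(arm_system) we get O(report_ballot).
Premise 6, O(~archive_claim -> ~report_ballot), contraposes to O(report_ballot -> archive_claim); with O(report_ballot) we get O(archive_claim).
The contrapositive of premise 4 (O(~stand_down -> ~archive_claim)) is O(archive_claim -> stand_down), and O(archive_claim) is already established, so O(stand_down).
Premise 10, O(tag_asset -> ~stand_down), contraposes to O(stand_down -> ~tag_asset); with O(stand_down) we get O(~tag_asset).
So O(~tag_asset) holds, i.e. tag_asset is forbidden. None of the other listed options is forbidden under the premises.

tag_asset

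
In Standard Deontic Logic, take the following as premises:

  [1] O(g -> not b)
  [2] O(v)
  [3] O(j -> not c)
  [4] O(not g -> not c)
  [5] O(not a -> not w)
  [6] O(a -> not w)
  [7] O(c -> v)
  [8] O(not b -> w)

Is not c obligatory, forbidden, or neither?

Premises 5 and 6 cover both cases: O(not a -> not w) and O(a -> not w). Since not a ∨ a is a tautology, O(not w) follows.
Premise 8 is O(not b -> w); contrapositively O(not w -> b). Since O(not w) holds, K gives O(b).
Premise 1, O(g -> not b), contraposes to O(b -> not g); with O(b) we get O(not g).
With premise 4, O(not g -> not c), the K-axiom yields O(not c).
Premises 2, 3, 7 do not contribute to this derivation.
Hence not c is obligatory.

Obligatory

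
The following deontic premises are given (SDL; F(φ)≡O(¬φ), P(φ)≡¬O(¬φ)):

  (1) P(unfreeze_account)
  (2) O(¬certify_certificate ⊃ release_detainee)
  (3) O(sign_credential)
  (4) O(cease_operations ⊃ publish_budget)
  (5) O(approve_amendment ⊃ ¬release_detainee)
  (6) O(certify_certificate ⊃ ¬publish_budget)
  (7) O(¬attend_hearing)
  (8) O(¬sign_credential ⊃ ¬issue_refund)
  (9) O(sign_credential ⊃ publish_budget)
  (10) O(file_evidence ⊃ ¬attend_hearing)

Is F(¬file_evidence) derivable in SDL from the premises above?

No

Premise 10 is O(file_evidence ⊃ ¬attend_hearing); even if O(¬attend_hearing) held, inferring O(file_evidence) would be affirming the consequent — invalid.
No other premise forces O(file_evidence). An ideal world satisfying every premise can still have ¬file_evidence true, so F(¬file_evidence) is not derivable.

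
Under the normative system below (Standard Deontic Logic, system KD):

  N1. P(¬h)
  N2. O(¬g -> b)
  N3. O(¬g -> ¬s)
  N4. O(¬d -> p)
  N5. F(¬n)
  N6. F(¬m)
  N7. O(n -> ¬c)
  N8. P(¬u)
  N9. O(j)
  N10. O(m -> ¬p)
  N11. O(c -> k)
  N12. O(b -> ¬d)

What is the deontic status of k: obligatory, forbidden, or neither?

Premise 11 is O(c -> k), but O(c) is not derivable from the premises, so it does not yield O(k).
No premise or chain of K-axiom applications forces O(k), and none forces O(¬k). So k is neither obligatory nor forbidden under these norms.

Neither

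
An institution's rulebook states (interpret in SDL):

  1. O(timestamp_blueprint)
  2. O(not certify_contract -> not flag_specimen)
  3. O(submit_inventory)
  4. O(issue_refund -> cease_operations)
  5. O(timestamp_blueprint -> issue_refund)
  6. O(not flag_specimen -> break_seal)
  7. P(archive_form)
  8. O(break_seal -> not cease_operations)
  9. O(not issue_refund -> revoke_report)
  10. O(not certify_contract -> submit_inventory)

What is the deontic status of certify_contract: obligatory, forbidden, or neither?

Obligatory

From premise 1 we have O(timestamp_blueprint).
Premise 5 is O(timestamp_blueprint -> issue_refund); since O(timestamp_blueprint), deontic closure gives O(issue_refund).
With premise 4, O(issue_refund -> cease_operations), the K-axiom yields O(cease_operations).
Premise 8, O(break_seal -> not cease_operations), contraposes to O(cease_operations -> not break_seal); with O(cease_operations) we get O(not break_seal).
Premise 6 is O(not flag_specimen -> break_seal); contrapositively O(not break_seal -> flag_specimen). Since O(not break_seal) holds, K gives O(flag_specimen).
Premise 2 is O(not certify_contract -> not flag_specimen); contrapositively O(flag_specimen -> certify_contract). Since O(flag_specimen) holds, K gives O(certify_contract).
Premises 3, 7, 9, 10 do not contribute to this derivation.
Hence certify_contract is obligatory.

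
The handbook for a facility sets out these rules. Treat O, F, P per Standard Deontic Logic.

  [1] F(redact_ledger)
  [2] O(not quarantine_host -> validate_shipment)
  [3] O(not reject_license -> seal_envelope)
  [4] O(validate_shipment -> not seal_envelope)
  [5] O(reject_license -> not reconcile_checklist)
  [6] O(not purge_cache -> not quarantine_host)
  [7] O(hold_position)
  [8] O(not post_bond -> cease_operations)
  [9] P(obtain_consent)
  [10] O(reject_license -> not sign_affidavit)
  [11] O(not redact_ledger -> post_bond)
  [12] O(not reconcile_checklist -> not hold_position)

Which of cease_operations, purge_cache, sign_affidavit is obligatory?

Premise 7 gives O(hold_position).
Premise 12 is O(not reconcile_checklist -> not hold_position); contrapositively O(hold_position -> reconcile_checklist). Since O(hold_position) holds, K gives O(reconcile_checklist).
Premise 5 is O(reject_license -> not reconcile_checklist); contrapositively O(reconcile_checklist -> not reject_license). Since O(reconcile_checklist) holds, K gives O(not reject_license).
Applying K to premise 3 (O(not reject_license -> seal_envelope)) and O(not reject_license) yields O(seal_envelope).
The contrapositive of premise 4 (O(validate_shipment -> not seal_envelope)) is O(seal_envelope -> not validate_shipment), and O(seal_envelope) is already established, so O(not validate_shipment).
Premise 2, O(not quarantine_host -> validate_shipment), contraposes to O(not validate_shipment -> quarantine_host); with O(not validate_shipment) we get O(quarantine_host).
Premise 6 is O(not purge_cache -> not quarantine_host); contrapositively O(quarantine_host -> purge_cache). Since O(quarantine_host) holds, K gives O(purge_cache).
So O(purge_cache) holds — purge_cache is obligatory. None of the other listed options is made obligatory by any chain of premises.

purge_cache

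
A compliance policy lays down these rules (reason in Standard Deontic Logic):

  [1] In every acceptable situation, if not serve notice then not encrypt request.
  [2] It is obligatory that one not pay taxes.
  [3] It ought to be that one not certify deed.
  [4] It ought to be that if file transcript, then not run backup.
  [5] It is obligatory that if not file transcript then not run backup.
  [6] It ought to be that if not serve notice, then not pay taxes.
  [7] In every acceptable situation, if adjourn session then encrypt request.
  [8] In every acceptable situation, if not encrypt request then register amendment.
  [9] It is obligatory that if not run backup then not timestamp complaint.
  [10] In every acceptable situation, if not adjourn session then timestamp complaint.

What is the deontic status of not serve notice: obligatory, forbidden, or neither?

By case analysis on file_transcript: premise 4 gives O(file_transcript → ¬run_backup) and premise 5 gives O(¬file_transcript → ¬run_backup), so O(¬run_backup) either way.
Premise 9 is O(¬run_backup → ¬timestamp_complaint); since O(¬run_backup), deontic closure gives O(¬timestamp_complaint).
Premise 10, O(¬adjourn_session → timestamp_complaint), contraposes to O(¬timestamp_complaint → adjourn_session); with O(¬timestamp_complaint) we get O(adjourn_session).
Premise 7 is O(adjourn_session → encrypt_request); since O(adjourn_session), deontic closure gives O(encrypt_request).
Premise 1 is O(¬serve_notice → ¬encrypt_request); contrapositively O(encrypt_request → serve_notice). Since O(encrypt_request) holds, K gives O(serve_notice).
Premises 2, 3, 6, 8 do not contribute to this derivation.
Thus O(serve_notice), which is F(¬serve_notice): ¬serve_notice is forbidden.

Forbidden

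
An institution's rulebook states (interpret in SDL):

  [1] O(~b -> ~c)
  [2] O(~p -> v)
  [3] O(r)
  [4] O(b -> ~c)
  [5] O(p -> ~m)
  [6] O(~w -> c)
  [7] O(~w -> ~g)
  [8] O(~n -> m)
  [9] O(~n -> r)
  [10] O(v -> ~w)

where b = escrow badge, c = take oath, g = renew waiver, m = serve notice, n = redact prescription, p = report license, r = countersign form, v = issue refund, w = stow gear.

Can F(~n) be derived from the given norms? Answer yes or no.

Yes

Premises 1 and 4 are O(~b -> ~c) and O(b -> ~c); every ideal world satisfies ~b or b, so in either case ~c holds — hence O(~c).
The contrapositive of premise 6 (O(~w -> c)) is O(~c -> w), and O(~c) is already established, so O(w).
Premise 10, O(v -> ~w), contraposes to O(w -> ~v); with O(w) we get O(~v).
Premise 2 is O(~p -> v); contrapositively O(~v -> p). Since O(~v) holds, K gives O(p).
From O(p) and premise 5, O(p -> ~m), we obtain O(~m).
The contrapositive of premise 8 (O(~n -> m)) is O(~m -> n), and O(~m) is already established, so O(n).
Premises 3, 7, 9 do not contribute to this derivation.
So O(n) holds, i.e. F(~n). The claim follows.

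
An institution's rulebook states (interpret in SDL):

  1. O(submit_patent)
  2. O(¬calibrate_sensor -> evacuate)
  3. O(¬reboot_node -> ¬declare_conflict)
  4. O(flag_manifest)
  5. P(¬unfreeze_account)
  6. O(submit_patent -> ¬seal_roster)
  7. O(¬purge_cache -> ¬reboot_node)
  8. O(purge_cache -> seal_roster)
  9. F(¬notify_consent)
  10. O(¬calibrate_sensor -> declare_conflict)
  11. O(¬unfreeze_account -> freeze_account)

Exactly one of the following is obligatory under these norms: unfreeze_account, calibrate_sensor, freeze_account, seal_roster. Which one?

calibrate_sensor

Premise 1 gives O(submit_patent).
Applying K to premise 6 (O(submit_patent -> ¬seal_roster)) and O(submit_patent) yields O(¬seal_roster).
The contrapositive of premise 8 (O(purge_cache -> seal_roster)) is O(¬seal_roster -> ¬purge_cache), and O(¬seal_roster) is already established, so O(¬purge_cache).
With premise 7, O(¬purge_cache -> ¬reboot_node), the K-axiom yields O(¬reboot_node).
Applying K to premise 3 (O(¬reboot_node -> ¬declare_conflict)) and O(¬reboot_node) yields O(¬declare_conflict).
Premise 10, O(¬calibrate_sensor -> declare_conflict), contraposes to O(¬declare_conflict -> calibrate_sensor); with O(¬declare_conflict) we get O(calibrate_sensor).
So O(calibrate_sensor) holds — calibrate_sensor is obligatory. None of the other listed options is made obligatory by any chain of premises.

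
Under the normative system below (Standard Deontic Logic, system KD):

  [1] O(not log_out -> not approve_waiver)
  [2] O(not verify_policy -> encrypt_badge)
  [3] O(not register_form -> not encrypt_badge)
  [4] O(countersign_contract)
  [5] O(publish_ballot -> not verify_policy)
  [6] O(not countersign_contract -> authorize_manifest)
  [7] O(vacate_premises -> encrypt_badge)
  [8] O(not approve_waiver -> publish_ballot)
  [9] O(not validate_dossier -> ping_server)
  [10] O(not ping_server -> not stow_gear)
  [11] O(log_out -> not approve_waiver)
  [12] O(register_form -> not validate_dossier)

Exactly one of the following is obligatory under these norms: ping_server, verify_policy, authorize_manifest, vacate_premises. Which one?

Premises 1 and 11 cover both cases: O(not log_out -> not approve_waiver) and O(log_out -> not approve_waiver). Since not log_out ∨ log_out is a tautology, O(not approve_waiver) follows.
Premise 8 is O(not approve_waiver -> publish_ballot); since O(not approve_waiver), deontic closure gives O(publish_ballot).
With premise 5, O(publish_ballot -> not verify_policy), the K-axiom yields O(not verify_policy).
From O(not verify_policy) and premise 2, O(not verify_policy -> encrypt_badge), we obtain O(encrypt_badge).
Premise 3, O(not register_form -> not encrypt_badge), contraposes to O(encrypt_badge -> register_form); with O(encrypt_badge) we get O(register_form).
Premise 12 is O(register_form -> not validate_dossier); since O(register_form), deontic closure gives O(not validate_dossier).
Applying K to premise 9 (O(not validate_dossier -> ping_server)) and O(not validate_dossier) yields O(ping_server).
So O(ping_server) holds — ping_server is obligatory. None of the other listed options is made obligatory by any chain of premises.

ping_server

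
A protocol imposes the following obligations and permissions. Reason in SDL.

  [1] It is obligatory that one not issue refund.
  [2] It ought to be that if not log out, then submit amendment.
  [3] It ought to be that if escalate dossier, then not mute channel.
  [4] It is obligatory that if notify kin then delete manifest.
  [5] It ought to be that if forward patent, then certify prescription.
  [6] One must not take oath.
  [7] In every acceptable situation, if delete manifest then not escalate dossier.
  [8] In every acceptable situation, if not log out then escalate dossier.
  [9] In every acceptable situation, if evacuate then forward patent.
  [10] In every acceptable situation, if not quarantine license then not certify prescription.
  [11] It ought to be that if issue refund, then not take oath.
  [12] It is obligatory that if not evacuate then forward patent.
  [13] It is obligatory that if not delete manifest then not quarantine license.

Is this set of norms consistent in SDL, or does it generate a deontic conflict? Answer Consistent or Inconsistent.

Premise 11 is O(issue_refund → ¬take_oath); even if O(¬take_oath) held, inferring O(issue_refund) would be affirming the consequent — invalid.
So O(issue_refund) is not derivable, and the apparent clash with O(¬issue_refund) does not arise.
A world satisfying every obligation exists (e.g. certify_prescription=true, delete_manifest=true, escalate_dossier=false, evacuate=false, forward_patent=true, issue_refund=false, log_out=true, mute_channel=false, notify_kin=false, quarantine_license=true, submit_amendment=false, take_oath=false); no atom is both obligatory and forbidden, so the set is consistent.

Consistent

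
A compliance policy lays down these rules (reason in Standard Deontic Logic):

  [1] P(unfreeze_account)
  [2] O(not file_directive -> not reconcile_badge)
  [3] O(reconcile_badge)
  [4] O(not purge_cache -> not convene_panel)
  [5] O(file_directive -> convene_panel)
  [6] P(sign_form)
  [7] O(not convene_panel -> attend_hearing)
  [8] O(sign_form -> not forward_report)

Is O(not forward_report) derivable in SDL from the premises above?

No

Premise 8 is O(sign_form -> not forward_report), but O(sign_form) is not derivable from the premises (the permission P(sign_form) asserts only not O(not sign_form), not O(sign_form)), so it does not yield O(not forward_report).
No other premise forces O(not forward_report). An ideal world satisfying every premise can still have not forward_report false, so O(not forward_report) is not derivable.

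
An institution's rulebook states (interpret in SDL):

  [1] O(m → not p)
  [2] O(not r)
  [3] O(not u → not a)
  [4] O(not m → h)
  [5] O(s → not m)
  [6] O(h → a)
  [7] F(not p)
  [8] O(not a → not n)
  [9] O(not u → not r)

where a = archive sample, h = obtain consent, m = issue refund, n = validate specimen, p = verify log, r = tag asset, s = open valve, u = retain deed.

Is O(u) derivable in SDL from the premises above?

Premise 7, F(not p), is equivalent to O(p).
The contrapositive of premise 1 (O(m → not p)) is O(p → not m), and O(p) is already established, so O(not m).
Applying K to premise 4 (O(not m → h)) and O(not m) yields O(h).
Premise 6 is O(h → a); since O(h), deontic closure gives O(a).
Premise 3, O(not u → not a), contraposes to O(a → u); with O(a) we get O(u).
Premises 2, 5, 8, 9 do not contribute to this derivation.
So O(u) follows.

Yes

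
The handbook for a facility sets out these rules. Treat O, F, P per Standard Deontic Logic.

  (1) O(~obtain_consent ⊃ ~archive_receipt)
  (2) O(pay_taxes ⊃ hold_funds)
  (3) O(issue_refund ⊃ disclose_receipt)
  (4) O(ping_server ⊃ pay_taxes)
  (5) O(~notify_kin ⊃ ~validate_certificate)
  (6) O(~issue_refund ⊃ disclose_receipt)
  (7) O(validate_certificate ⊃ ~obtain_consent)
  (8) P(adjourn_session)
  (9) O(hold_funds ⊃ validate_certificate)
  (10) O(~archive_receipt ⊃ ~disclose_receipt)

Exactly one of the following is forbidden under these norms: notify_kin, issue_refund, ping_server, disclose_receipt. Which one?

Premises 3 and 6 are O(issue_refund ⊃ disclose_receipt) and O(~issue_refund ⊃ disclose_receipt); every ideal world satisfies issue_refund or ~issue_refund, so in either case disclose_receipt holds — hence O(disclose_receipt).
The contrapositive of premise 10 (O(~archive_receipt ⊃ ~disclose_receipt)) is O(disclose_receipt ⊃ archive_receipt), and O(disclose_receipt) is already established, so O(archive_receipt).
The contrapositive of premise 1 (O(~obtain_consent ⊃ ~archive_receipt)) is O(archive_receipt ⊃ obtain_consent), and O(archive_receipt) is already established, so O(obtain_consent).
Premise 7, O(validate_certificate ⊃ ~obtain_consent), contraposes to O(obtain_consent ⊃ ~validate_certificate); with O(obtain_consent) we get O(~validate_certificate).
Premise 9 is O(hold_funds ⊃ validate_certificate); contrapositively O(~validate_certificate ⊃ ~hold_funds). Since O(~validate_certificate) holds, K gives O(~hold_funds).
Premise 2, O(pay_taxes ⊃ hold_funds), contraposes to O(~hold_funds ⊃ ~pay_taxes); with O(~hold_funds) we get O(~pay_taxes).
Premise 4 is O(ping_server ⊃ pay_taxes); contrapositively O(~pay_taxes ⊃ ~ping_server). Since O(~pay_taxes) holds, K gives O(~ping_server).
So O(~ping_server) holds, i.e. ping_server is forbidden. None of the other listed options is forbidden under the premises.

ping_server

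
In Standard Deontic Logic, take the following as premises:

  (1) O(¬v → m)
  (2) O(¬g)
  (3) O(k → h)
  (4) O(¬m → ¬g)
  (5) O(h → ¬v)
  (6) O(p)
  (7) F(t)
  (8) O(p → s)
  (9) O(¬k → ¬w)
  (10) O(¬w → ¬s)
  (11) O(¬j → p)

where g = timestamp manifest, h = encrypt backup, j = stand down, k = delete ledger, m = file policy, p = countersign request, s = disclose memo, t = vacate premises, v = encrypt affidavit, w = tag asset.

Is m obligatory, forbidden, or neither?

Obligatory

Premise 6 gives O(p).
Premise 8 is O(p → s); since O(p), deontic closure gives O(s).
Premise 10 is O(¬w → ¬s); contrapositively O(s → w). Since O(s) holds, K gives O(w).
The contrapositive of premise 9 (O(¬k → ¬w)) is O(w → k), and O(w) is already established, so O(k).
With premise 3, O(k → h), the K-axiom yields O(h).
From O(h) and premise 5, O(h → ¬v), we obtain O(¬v).
With premise 1, O(¬v → m), the K-axiom yields O(m).
Premises 2, 4, 7, 11 do not contribute to this derivation.
Hence m is obligatory.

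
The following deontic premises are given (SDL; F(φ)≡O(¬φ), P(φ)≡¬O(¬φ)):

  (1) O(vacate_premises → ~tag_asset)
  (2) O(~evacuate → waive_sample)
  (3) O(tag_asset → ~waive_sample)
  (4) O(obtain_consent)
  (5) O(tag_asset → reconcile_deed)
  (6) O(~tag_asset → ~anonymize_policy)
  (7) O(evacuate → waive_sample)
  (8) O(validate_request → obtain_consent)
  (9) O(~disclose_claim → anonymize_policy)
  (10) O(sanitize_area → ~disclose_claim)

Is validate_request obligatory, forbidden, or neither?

Premise 8 is O(validate_request → obtain_consent); even if O(obtain_consent) held, inferring O(validate_request) would be affirming the consequent — invalid.
No premise or chain of K-axiom applications forces O(validate_request), and none forces O(~validate_request). So validate_request is neither obligatory nor forbidden under these norms.

Neither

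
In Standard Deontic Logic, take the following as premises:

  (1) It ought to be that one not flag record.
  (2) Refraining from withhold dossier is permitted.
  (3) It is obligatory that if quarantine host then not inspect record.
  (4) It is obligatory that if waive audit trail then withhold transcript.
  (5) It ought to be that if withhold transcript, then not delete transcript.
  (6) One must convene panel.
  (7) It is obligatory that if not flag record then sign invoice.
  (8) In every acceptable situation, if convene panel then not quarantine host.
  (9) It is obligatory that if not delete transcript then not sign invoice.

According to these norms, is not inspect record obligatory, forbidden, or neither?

Neither

Premise 3 is O(quarantine_host → ¬inspect_record), but O(quarantine_host) is not derivable from the premises, so it does not yield O(¬inspect_record).
No premise or chain of K-axiom applications forces O(¬inspect_record), and none forces O(inspect_record). So ¬inspect_record is neither obligatory nor forbidden under these norms.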